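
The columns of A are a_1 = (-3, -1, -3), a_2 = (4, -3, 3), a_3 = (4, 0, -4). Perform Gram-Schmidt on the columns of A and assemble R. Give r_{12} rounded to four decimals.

r_{12} = -4.1295

a_1 = (-3, -1, -3); ‖a_1‖ = 4.3589, so e_1 = (-0.6882, -0.2294, -0.6882).
r_{12} = e_1·a_2 = -4.1295.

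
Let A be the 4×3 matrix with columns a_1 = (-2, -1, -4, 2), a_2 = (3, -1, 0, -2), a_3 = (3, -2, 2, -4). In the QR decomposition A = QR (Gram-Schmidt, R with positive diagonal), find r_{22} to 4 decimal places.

r_{22} = 3.2802

a_1 = (-2, -1, -4, 2); ‖a_1‖ = 5.0000, so q_1 = (-0.4000, -0.2000, -0.8000, 0.4000).
q_1·a_2 = (-0.4000)·3 + (-0.2000)·(-1) + (-0.8000)·0 + 0.4000·(-2) = -1.8000.
u_2 = a_2 + 1.8000·q_1 = (2.2800, -1.3600, -1.4400, -1.2800).
r_{22} = ‖u_2‖ = 3.2802.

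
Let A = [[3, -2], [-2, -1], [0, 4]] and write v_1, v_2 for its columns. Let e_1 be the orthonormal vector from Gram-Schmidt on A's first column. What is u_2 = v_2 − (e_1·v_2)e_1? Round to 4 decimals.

v_1 = (3, -2, 0); ‖v_1‖ = 3.6056, so e_1 = (0.8321, -0.5547, 0.0000).
e_1·v_2 = 0.8321·(-2) + (-0.5547)·(-1) + 0.0000·4 = -1.1094.
u_2 = v_2 + 1.1094·e_1 = (-1.0769, -1.6154, 4.0000).

u_2 = (-1.0769, -1.6154, 4.0000)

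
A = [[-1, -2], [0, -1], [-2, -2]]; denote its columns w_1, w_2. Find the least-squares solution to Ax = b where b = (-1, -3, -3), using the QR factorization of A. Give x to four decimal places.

w_1 = (-1, 0, -2); ‖w_1‖ = 2.2361, so q_1 = (-0.4472, 0.0000, -0.8944).
q_1·w_2 = (-0.4472)·(-2) + 0.0000·(-1) + (-0.8944)·(-2) = 2.6833.
u_2 = w_2 − 2.6833·q_1 = (-0.8000, -1.0000, 0.4000).
‖u_2‖ = 1.3416, so q_2 = (-0.5963, -0.7454, 0.2981).
Qᵀb = (3.1305, 1.9379).
Back-substitute: x_2 = 1.9379/1.3416 = 1.4444.
x_1 = (3.1305 − 2.6833·1.4444)/2.2361 = -0.3333.

x = (-0.3333, 1.4444)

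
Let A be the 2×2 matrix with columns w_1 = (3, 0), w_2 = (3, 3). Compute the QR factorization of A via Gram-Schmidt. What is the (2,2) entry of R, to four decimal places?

e_1 = w_1/‖w_1‖ = (3, 0)/3.0000 = (1.0000, 0.0000).
r_{12} = e_1·w_2 = 3.0000.
u_2 = w_2 − 3.0000·e_1 = (0.0000, 3.0000).
r_{22} = ‖u_2‖ = 3.0000.

r_{22} = 3.0000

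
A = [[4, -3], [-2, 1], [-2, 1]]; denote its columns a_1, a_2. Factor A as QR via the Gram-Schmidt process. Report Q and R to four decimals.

Q = [[0.8165, -0.5774], [-0.4082, -0.5774], [-0.4082, -0.5774]], R = [[4.8990, -3.2660], [0.0000, 0.5774]]

a_1 = (4, -2, -2); ‖a_1‖ = 4.8990, so e_1 = (0.8165, -0.4082, -0.4082).
e_1·a_2 = 0.8165·(-3) + (-0.4082)·1 + (-0.4082)·1 = -3.2660.
u_2 = a_2 + 3.2660·e_1 = (-0.3333, -0.3333, -0.3333).
‖u_2‖ = 0.5774, so e_2 = (-0.5774, -0.5774, -0.5774).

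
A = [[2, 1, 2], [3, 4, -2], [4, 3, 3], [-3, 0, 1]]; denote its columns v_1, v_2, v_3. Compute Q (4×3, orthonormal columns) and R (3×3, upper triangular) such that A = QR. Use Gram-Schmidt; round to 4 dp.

e_1 = v_1/‖v_1‖ = (2, 3, 4, -3)/6.1644 = (0.3244, 0.4867, 0.6489, -0.4867).
r_{12} = e_1·v_2 = 4.2178.
u_2 = v_2 − 4.2178·e_1 = (-0.3684, 1.9474, 0.2632, 2.0526).
‖u_2‖ = 2.8654, so e_2 = (-0.1286, 0.6796, 0.0918, 0.7164).
r_{13} = e_1·v_3 = 1.1355; r_{23} = e_2·v_3 = -0.6245.
u_3 = v_3 − 1.1355·e_1 + 0.6245·e_2 = (1.5513, -2.1282, 2.3205, 2.0000).
‖u_3‖ = 4.0399, so e_3 = (0.3840, -0.5268, 0.5744, 0.4951).

Q = [[0.3244, -0.1286, 0.3840], [0.4867, 0.6796, -0.5268], [0.6489, 0.0918, 0.5744], [-0.4867, 0.7164, 0.4951]], R = [[6.1644, 4.2178, 1.1355], [0.0000, 2.8654, -0.6245], [0.0000, 0.0000, 4.0399]]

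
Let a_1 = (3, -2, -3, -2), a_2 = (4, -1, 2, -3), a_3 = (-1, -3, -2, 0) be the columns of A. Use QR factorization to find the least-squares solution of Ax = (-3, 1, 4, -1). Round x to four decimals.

x = (-1.3277, 0.6379, 0.5099)

q_1 = a_1/‖a_1‖ = (3, -2, -3, -2)/5.0990 = (0.5883, -0.3922, -0.5883, -0.3922).
r_{12} = q_1·a_2 = 2.7456.
u_2 = a_2 − 2.7456·q_1 = (2.3846, 0.0769, 3.6154, -1.9231).
‖u_2‖ = 4.7394, so q_2 = (0.5032, 0.0162, 0.7628, -0.4058).
r_{13} = q_1·a_3 = 1.7650; r_{23} = q_2·a_3 = -2.0775.
u_3 = a_3 − 1.7650·q_1 + 2.0775·q_2 = (-0.9932, -2.2740, 0.6233, -0.1507).
‖u_3‖ = 2.5629, so q_3 = (-0.3875, -0.8873, 0.2432, -0.0588).
Qᵀb = (-4.1184, 1.9639, 1.3068).
Back-substitute: x_3 = 1.3068/2.5629 = 0.5099.
x_2 = (1.9639 + 2.0775·0.5099)/4.7394 = 0.6379.
x_1 = (-4.1184 − 2.7456·0.6379 − 1.7650·0.5099)/5.0990 = -1.3277.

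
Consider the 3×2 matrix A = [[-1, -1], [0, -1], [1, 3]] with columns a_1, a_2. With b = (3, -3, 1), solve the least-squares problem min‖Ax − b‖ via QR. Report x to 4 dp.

a_1 = (-1, 0, 1); ‖a_1‖ = 1.4142, so e_1 = (-0.7071, 0.0000, 0.7071).
e_1·a_2 = (-0.7071)·(-1) + 0.0000·(-1) + 0.7071·3 = 2.8284.
u_2 = a_2 − 2.8284·e_1 = (1.0000, -1.0000, 1.0000).
‖u_2‖ = 1.7321, so e_2 = (0.5774, -0.5774, 0.5774).
Qᵀb = (-1.4142, 4.0415).
Back-substitute: x_2 = 4.0415/1.7321 = 2.3333.
x_1 = (-1.4142 − 2.8284·2.3333)/1.4142 = -5.6667.

x = (-5.6667, 2.3333)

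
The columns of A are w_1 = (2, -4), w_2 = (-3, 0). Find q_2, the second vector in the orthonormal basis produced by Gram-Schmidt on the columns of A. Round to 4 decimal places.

q_2 = (-0.8944, -0.4472)

q_1 = w_1/‖w_1‖ = (2, -4)/4.4721 = (0.4472, -0.8944).
r_{12} = q_1·w_2 = -1.3416.
u_2 = w_2 + 1.3416·q_1 = (-2.4000, -1.2000).
‖u_2‖ = 2.6833, so q_2 = (-0.8944, -0.4472).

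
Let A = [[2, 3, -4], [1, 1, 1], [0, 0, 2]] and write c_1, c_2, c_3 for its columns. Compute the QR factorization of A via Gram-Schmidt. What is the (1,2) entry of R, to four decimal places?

q_1 = c_1/‖c_1‖ = (2, 1, 0)/2.2361 = (0.8944, 0.4472, 0.0000).
r_{12} = q_1·c_2 = 3.1305.

r_{12} = 3.1305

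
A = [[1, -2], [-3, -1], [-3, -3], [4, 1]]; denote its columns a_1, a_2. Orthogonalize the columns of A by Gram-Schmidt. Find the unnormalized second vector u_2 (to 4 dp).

a_1 = (1, -3, -3, 4); ‖a_1‖ = 5.9161, so q_1 = (0.1690, -0.5071, -0.5071, 0.6761).
q_1·a_2 = 0.1690·(-2) + (-0.5071)·(-1) + (-0.5071)·(-3) + 0.6761·1 = 2.3664.
u_2 = a_2 − 2.3664·q_1 = (-2.4000, 0.2000, -1.8000, -0.6000).

u_2 = (-2.4000, 0.2000, -1.8000, -0.6000)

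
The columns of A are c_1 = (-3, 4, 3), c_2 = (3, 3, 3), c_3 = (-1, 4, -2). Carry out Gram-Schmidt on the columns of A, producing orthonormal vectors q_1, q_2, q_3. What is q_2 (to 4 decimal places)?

q_2 = (0.8507, 0.3329, 0.4068)

c_1 = (-3, 4, 3); ‖c_1‖ = 5.8310, so q_1 = (-0.5145, 0.6860, 0.5145).
q_1·c_2 = (-0.5145)·3 + 0.6860·3 + 0.5145·3 = 2.0580.
u_2 = c_2 − 2.0580·q_1 = (4.0588, 1.5882, 1.9412).
‖u_2‖ = 4.7712, so q_2 = (0.8507, 0.3329, 0.4068).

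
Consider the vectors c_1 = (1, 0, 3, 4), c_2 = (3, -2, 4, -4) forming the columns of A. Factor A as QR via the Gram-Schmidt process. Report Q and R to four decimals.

Q = [[0.1961, 0.4531], [0.0000, -0.2983], [0.5883, 0.6137], [0.7845, -0.5736]], R = [[5.0990, -0.1961], [0.0000, 6.7053]]

c_1 = (1, 0, 3, 4); ‖c_1‖ = 5.0990, so q_1 = (0.1961, 0.0000, 0.5883, 0.7845).
q_1·c_2 = 0.1961·3 + 0.0000·(-2) + 0.5883·4 + 0.7845·(-4) = -0.1961.
u_2 = c_2 + 0.1961·q_1 = (3.0385, -2.0000, 4.1154, -3.8462).
‖u_2‖ = 6.7053, so q_2 = (0.4531, -0.2983, 0.6137, -0.5736).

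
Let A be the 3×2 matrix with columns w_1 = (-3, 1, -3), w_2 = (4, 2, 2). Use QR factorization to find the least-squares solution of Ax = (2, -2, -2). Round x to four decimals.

w_1 = (-3, 1, -3); ‖w_1‖ = 4.3589, so e_1 = (-0.6882, 0.2294, -0.6882).
e_1·w_2 = (-0.6882)·4 + 0.2294·2 + (-0.6882)·2 = -3.6707.
u_2 = w_2 + 3.6707·e_1 = (1.4737, 2.8421, -0.5263).
‖u_2‖ = 3.2444, so e_2 = (0.4542, 0.8760, -0.1622).
Qᵀb = (-0.4588, -0.5191).
Back-substitute: x_2 = -0.5191/3.2444 = -0.1600.
x_1 = (-0.4588 + 3.6707·(-0.1600))/4.3589 = -0.2400.

x = (-0.2400, -0.1600)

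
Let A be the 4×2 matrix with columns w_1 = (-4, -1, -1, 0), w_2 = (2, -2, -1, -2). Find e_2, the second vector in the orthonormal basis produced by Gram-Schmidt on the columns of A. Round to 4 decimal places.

e_2 = (0.2609, -0.6685, -0.3750, -0.5869)

w_1 = (-4, -1, -1, 0); ‖w_1‖ = 4.2426, so e_1 = (-0.9428, -0.2357, -0.2357, 0.0000).
e_1·w_2 = (-0.9428)·2 + (-0.2357)·(-2) + (-0.2357)·(-1) + 0.0000·(-2) = -1.1785.
u_2 = w_2 + 1.1785·e_1 = (0.8889, -2.2778, -1.2778, -2.0000).
‖u_2‖ = 3.4075, so e_2 = (0.2609, -0.6685, -0.3750, -0.5869).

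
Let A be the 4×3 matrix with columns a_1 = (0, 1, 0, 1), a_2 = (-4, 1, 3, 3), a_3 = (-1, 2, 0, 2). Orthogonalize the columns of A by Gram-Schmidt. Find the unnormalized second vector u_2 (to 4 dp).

u_2 = (-4.0000, -1.0000, 3.0000, 1.0000)

a_1 = (0, 1, 0, 1); ‖a_1‖ = 1.4142, so e_1 = (0.0000, 0.7071, 0.0000, 0.7071).
e_1·a_2 = 0.0000·(-4) + 0.7071·1 + 0.0000·3 + 0.7071·3 = 2.8284.
u_2 = a_2 − 2.8284·e_1 = (-4.0000, -1.0000, 3.0000, 1.0000).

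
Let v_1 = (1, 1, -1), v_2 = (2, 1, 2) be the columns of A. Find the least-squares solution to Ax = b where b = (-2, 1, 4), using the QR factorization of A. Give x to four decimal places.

x = (-1.9231, 0.7692)

v_1 = (1, 1, -1); ‖v_1‖ = 1.7321, so q_1 = (0.5774, 0.5774, -0.5774).
q_1·v_2 = 0.5774·2 + 0.5774·1 + (-0.5774)·2 = 0.5774.
u_2 = v_2 − 0.5774·q_1 = (1.6667, 0.6667, 2.3333).
‖u_2‖ = 2.9439, so q_2 = (0.5661, 0.2265, 0.7926).
Qᵀb = (-2.8868, 2.2646).
Back-substitute: x_2 = 2.2646/2.9439 = 0.7692.
x_1 = (-2.8868 − 0.5774·0.7692)/1.7321 = -1.9231.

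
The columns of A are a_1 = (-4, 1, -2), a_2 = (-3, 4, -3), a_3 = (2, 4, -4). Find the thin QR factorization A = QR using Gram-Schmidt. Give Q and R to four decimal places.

a_1 = (-4, 1, -2); ‖a_1‖ = 4.5826, so q_1 = (-0.8729, 0.2182, -0.4364).
q_1·a_2 = (-0.8729)·(-3) + 0.2182·4 + (-0.4364)·(-3) = 4.8008.
u_2 = a_2 − 4.8008·q_1 = (1.1905, 2.9524, -0.9048).
‖u_2‖ = 3.3094, so q_2 = (0.3597, 0.8921, -0.2734).
q_1·a_3 = (-0.8729)·2 + 0.2182·4 + (-0.4364)·(-4) = 0.8729; q_2·a_3 = 0.3597·2 + 0.8921·4 + (-0.2734)·(-4) = 5.3814.
u_3 = a_3 − 0.8729·q_1 − 5.3814·q_2 = (0.8261, -0.9913, -2.1478).
‖u_3‖ = 2.5056, so q_3 = (0.3297, -0.3956, -0.8572).

Q = [[-0.8729, 0.3597, 0.3297], [0.2182, 0.8921, -0.3956], [-0.4364, -0.2734, -0.8572]], R = [[4.5826, 4.8008, 0.8729], [0.0000, 3.3094, 5.3814], [0.0000, 0.0000, 2.5056]]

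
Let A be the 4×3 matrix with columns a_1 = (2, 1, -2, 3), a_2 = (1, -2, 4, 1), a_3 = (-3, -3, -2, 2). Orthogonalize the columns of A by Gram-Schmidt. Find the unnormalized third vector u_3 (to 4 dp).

a_1 = (2, 1, -2, 3); ‖a_1‖ = 4.2426, so q_1 = (0.4714, 0.2357, -0.4714, 0.7071).
q_1·a_2 = 0.4714·1 + 0.2357·(-2) + (-0.4714)·4 + 0.7071·1 = -1.1785.
u_2 = a_2 + 1.1785·q_1 = (1.5556, -1.7222, 3.4444, 1.8333).
‖u_2‖ = 4.5399, so q_2 = (0.3426, -0.3793, 0.7587, 0.4038).
q_1·a_3 = 0.4714·(-3) + 0.2357·(-3) + (-0.4714)·(-2) + 0.7071·2 = 0.2357; q_2·a_3 = 0.3426·(-3) + (-0.3793)·(-3) + 0.7587·(-2) + 0.4038·2 = -0.5996.
u_3 = a_3 − 0.2357·q_1 + 0.5996·q_2 = (-2.9057, -3.2830, -1.4340, 2.0755).

u_3 = (-2.9057, -3.2830, -1.4340, 2.0755)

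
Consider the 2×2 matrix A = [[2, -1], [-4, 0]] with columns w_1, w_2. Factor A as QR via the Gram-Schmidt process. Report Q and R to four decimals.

w_1 = (2, -4); ‖w_1‖ = 4.4721, so q_1 = (0.4472, -0.8944).
q_1·w_2 = 0.4472·(-1) + (-0.8944)·0 = -0.4472.
u_2 = w_2 + 0.4472·q_1 = (-0.8000, -0.4000).
‖u_2‖ = 0.8944, so q_2 = (-0.8944, -0.4472).

Q = [[0.4472, -0.8944], [-0.8944, -0.4472]], R = [[4.4721, -0.4472], [0.0000, 0.8944]]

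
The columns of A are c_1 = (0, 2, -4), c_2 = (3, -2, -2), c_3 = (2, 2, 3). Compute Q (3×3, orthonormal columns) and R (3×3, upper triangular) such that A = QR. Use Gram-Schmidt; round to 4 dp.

c_1 = (0, 2, -4); ‖c_1‖ = 4.4721, so q_1 = (0.0000, 0.4472, -0.8944).
q_1·c_2 = 0.0000·3 + 0.4472·(-2) + (-0.8944)·(-2) = 0.8944.
u_2 = c_2 − 0.8944·q_1 = (3.0000, -2.4000, -1.2000).
‖u_2‖ = 4.0249, so q_2 = (0.7454, -0.5963, -0.2981).
q_1·c_3 = 0.0000·2 + 0.4472·2 + (-0.8944)·3 = -1.7889; q_2·c_3 = 0.7454·2 + (-0.5963)·2 + (-0.2981)·3 = -0.5963.
u_3 = c_3 + 1.7889·q_1 + 0.5963·q_2 = (2.4444, 2.4444, 1.2222).
‖u_3‖ = 3.6667, so q_3 = (0.6667, 0.6667, 0.3333).

Q = [[0.0000, 0.7454, 0.6667], [0.4472, -0.5963, 0.6667], [-0.8944, -0.2981, 0.3333]], R = [[4.4721, 0.8944, -1.7889], [0.0000, 4.0249, -0.5963], [0.0000, 0.0000, 3.6667]]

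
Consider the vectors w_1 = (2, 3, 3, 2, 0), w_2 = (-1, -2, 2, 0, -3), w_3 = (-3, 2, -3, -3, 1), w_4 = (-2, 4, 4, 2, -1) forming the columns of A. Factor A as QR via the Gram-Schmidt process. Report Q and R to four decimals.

Q = [[0.3922, -0.2003, -0.5869, -0.6777], [0.5883, -0.4188, 0.6487, -0.0815], [0.5883, 0.5281, 0.0309, 0.1151], [0.3922, 0.0364, -0.4325, 0.6272], [0.0000, -0.7101, -0.2162, 0.3570]], R = [[5.0990, -0.3922, -2.9417, 4.7068], [0.0000, 4.2245, -2.6403, 1.6206], [0.0000, 0.0000, 4.0466, 3.2435], [0.0000, 0.0000, 0.0000, 2.3874]]

q_1 = w_1/‖w_1‖ = (2, 3, 3, 2, 0)/5.0990 = (0.3922, 0.5883, 0.5883, 0.3922, 0.0000).
r_{12} = q_1·w_2 = -0.3922.
u_2 = w_2 + 0.3922·q_1 = (-0.8462, -1.7692, 2.2308, 0.1538, -3.0000).
‖u_2‖ = 4.2245, so q_2 = (-0.2003, -0.4188, 0.5281, 0.0364, -0.7101).
r_{13} = q_1·w_3 = -2.9417; r_{23} = q_2·w_3 = -2.6403.
u_3 = w_3 + 2.9417·q_1 + 2.6403·q_2 = (-2.3750, 2.6250, 0.1250, -1.7500, -0.8750).
‖u_3‖ = 4.0466, so q_3 = (-0.5869, 0.6487, 0.0309, -0.4325, -0.2162).
r_{14} = q_1·w_4 = 4.7068; r_{24} = q_2·w_4 = 1.6206; r_{34} = q_3·w_4 = 3.2435.
u_4 = w_4 − 4.7068·q_1 − 1.6206·q_2 − 3.2435·q_3 = (-1.6179, -0.1945, 0.2748, 1.4975, 0.8522).
‖u_4‖ = 2.3874, so q_4 = (-0.6777, -0.0815, 0.1151, 0.6272, 0.3570).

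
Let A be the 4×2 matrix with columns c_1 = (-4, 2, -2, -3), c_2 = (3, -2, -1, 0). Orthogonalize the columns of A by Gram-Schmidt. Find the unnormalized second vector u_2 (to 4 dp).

u_2 = (1.3030, -1.1515, -1.8485, -1.2727)

c_1 = (-4, 2, -2, -3); ‖c_1‖ = 5.7446, so e_1 = (-0.6963, 0.3482, -0.3482, -0.5222).
e_1·c_2 = (-0.6963)·3 + 0.3482·(-2) + (-0.3482)·(-1) + (-0.5222)·0 = -2.4371.
u_2 = c_2 + 2.4371·e_1 = (1.3030, -1.1515, -1.8485, -1.2727).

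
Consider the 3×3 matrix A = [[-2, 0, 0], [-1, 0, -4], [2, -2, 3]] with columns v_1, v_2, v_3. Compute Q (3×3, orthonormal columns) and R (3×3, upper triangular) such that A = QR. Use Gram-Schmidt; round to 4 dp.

Q = [[-0.6667, -0.5963, 0.4472], [-0.3333, -0.2981, -0.8944], [0.6667, -0.7454, 0.0000]], R = [[3.0000, -1.3333, 3.3333], [0.0000, 1.4907, -1.0435], [0.0000, 0.0000, 3.5777]]

q_1 = v_1/‖v_1‖ = (-2, -1, 2)/3.0000 = (-0.6667, -0.3333, 0.6667).
r_{12} = q_1·v_2 = -1.3333.
u_2 = v_2 + 1.3333·q_1 = (-0.8889, -0.4444, -1.1111).
‖u_2‖ = 1.4907, so q_2 = (-0.5963, -0.2981, -0.7454).
r_{13} = q_1·v_3 = 3.3333; r_{23} = q_2·v_3 = -1.0435.
u_3 = v_3 − 3.3333·q_1 + 1.0435·q_2 = (1.6000, -3.2000, 0.0000).
‖u_3‖ = 3.5777, so q_3 = (0.4472, -0.8944, 0.0000).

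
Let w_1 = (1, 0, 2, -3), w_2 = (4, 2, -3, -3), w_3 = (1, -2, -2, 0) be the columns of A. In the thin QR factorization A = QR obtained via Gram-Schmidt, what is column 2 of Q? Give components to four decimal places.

e_2 = (0.5959, 0.3405, -0.6810, -0.2554)

w_1 = (1, 0, 2, -3); ‖w_1‖ = 3.7417, so e_1 = (0.2673, 0.0000, 0.5345, -0.8018).
e_1·w_2 = 0.2673·4 + 0.0000·2 + 0.5345·(-3) + (-0.8018)·(-3) = 1.8708.
u_2 = w_2 − 1.8708·e_1 = (3.5000, 2.0000, -4.0000, -1.5000).
‖u_2‖ = 5.8737, so e_2 = (0.5959, 0.3405, -0.6810, -0.2554).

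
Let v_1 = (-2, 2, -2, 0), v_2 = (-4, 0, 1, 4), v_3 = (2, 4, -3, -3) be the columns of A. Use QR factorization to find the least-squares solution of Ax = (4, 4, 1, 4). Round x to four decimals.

x = (-4.8113, 3.3774, 3.5472)

v_1 = (-2, 2, -2, 0); ‖v_1‖ = 3.4641, so q_1 = (-0.5774, 0.5774, -0.5774, 0.0000).
q_1·v_2 = (-0.5774)·(-4) + 0.5774·0 + (-0.5774)·1 + 0.0000·4 = 1.7321.
u_2 = v_2 − 1.7321·q_1 = (-3.0000, -1.0000, 2.0000, 4.0000).
‖u_2‖ = 5.4772, so q_2 = (-0.5477, -0.1826, 0.3651, 0.7303).
q_1·v_3 = (-0.5774)·2 + 0.5774·4 + (-0.5774)·(-3) + 0.0000·(-3) = 2.8868; q_2·v_3 = (-0.5477)·2 + (-0.1826)·4 + 0.3651·(-3) + 0.7303·(-3) = -5.1121.
u_3 = v_3 − 2.8868·q_1 + 5.1121·q_2 = (0.8667, 1.4000, 0.5333, 0.7333).
‖u_3‖ = 1.8797, so q_3 = (0.4611, 0.7448, 0.2837, 0.3901).
Qᵀb = (-0.5774, 0.3651, 6.6677).
Back-substitute: x_3 = 6.6677/1.8797 = 3.5472.
x_2 = (0.3651 + 5.1121·3.5472)/5.4772 = 3.3774.
x_1 = (-0.5774 − 1.7321·3.3774 − 2.8868·3.5472)/3.4641 = -4.8113.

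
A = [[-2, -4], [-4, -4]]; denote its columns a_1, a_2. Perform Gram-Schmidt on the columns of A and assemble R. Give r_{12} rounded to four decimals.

r_{12} = 5.3666

e_1 = a_1/‖a_1‖ = (-2, -4)/4.4721 = (-0.4472, -0.8944).
r_{12} = e_1·a_2 = 5.3666.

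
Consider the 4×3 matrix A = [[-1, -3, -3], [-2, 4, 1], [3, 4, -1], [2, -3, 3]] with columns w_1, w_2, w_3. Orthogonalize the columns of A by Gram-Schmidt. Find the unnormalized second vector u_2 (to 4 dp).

u_2 = (-2.9444, 4.1111, 3.8333, -3.1111)

q_1 = w_1/‖w_1‖ = (-1, -2, 3, 2)/4.2426 = (-0.2357, -0.4714, 0.7071, 0.4714).
r_{12} = q_1·w_2 = 0.2357.
u_2 = w_2 − 0.2357·q_1 = (-2.9444, 4.1111, 3.8333, -3.1111).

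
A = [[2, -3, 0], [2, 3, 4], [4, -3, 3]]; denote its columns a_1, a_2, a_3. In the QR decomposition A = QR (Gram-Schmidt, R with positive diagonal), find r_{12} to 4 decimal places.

q_1 = a_1/‖a_1‖ = (2, 2, 4)/4.8990 = (0.4082, 0.4082, 0.8165).
r_{12} = q_1·a_2 = -2.4495.

r_{12} = -2.4495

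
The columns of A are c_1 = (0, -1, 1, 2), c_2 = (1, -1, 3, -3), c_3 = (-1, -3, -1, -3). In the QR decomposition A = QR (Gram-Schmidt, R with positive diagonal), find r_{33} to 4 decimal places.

r_{33} = 3.8774

e_1 = c_1/‖c_1‖ = (0, -1, 1, 2)/2.4495 = (0.0000, -0.4082, 0.4082, 0.8165).
r_{12} = e_1·c_2 = -0.8165.
u_2 = c_2 + 0.8165·e_1 = (1.0000, -1.3333, 3.3333, -2.3333).
‖u_2‖ = 4.3970, so e_2 = (0.2274, -0.3032, 0.7581, -0.5307).
r_{13} = e_1·c_3 = -1.6330; r_{23} = e_2·c_3 = 1.5162.
u_3 = c_3 + 1.6330·e_1 − 1.5162·e_2 = (-1.3448, -3.2069, -1.4828, -0.8621).
r_{33} = ‖u_3‖ = 3.8774.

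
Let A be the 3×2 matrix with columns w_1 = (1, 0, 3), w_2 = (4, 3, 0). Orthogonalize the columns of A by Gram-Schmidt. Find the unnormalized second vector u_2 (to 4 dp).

u_2 = (3.6000, 3.0000, -1.2000)

e_1 = w_1/‖w_1‖ = (1, 0, 3)/3.1623 = (0.3162, 0.0000, 0.9487).
r_{12} = e_1·w_2 = 1.2649.
u_2 = w_2 − 1.2649·e_1 = (3.6000, 3.0000, -1.2000).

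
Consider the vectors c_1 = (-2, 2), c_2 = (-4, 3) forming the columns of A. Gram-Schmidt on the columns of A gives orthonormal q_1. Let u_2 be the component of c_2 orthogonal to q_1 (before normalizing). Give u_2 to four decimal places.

u_2 = (-0.5000, -0.5000)

c_1 = (-2, 2); ‖c_1‖ = 2.8284, so q_1 = (-0.7071, 0.7071).
q_1·c_2 = (-0.7071)·(-4) + 0.7071·3 = 4.9497.
u_2 = c_2 − 4.9497·q_1 = (-0.5000, -0.5000).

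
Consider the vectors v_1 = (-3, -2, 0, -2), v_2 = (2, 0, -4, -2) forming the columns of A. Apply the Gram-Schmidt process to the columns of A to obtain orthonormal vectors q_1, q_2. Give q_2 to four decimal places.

q_2 = (0.3379, -0.0483, -0.8205, -0.4585)

v_1 = (-3, -2, 0, -2); ‖v_1‖ = 4.1231, so q_1 = (-0.7276, -0.4851, 0.0000, -0.4851).
q_1·v_2 = (-0.7276)·2 + (-0.4851)·0 + 0.0000·(-4) + (-0.4851)·(-2) = -0.4851.
u_2 = v_2 + 0.4851·q_1 = (1.6471, -0.2353, -4.0000, -2.2353).
‖u_2‖ = 4.8749, so q_2 = (0.3379, -0.0483, -0.8205, -0.4585).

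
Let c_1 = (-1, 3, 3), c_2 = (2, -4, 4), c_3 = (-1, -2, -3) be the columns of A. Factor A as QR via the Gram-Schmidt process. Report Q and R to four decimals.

Q = [[-0.2294, 0.3167, -0.9204], [0.6882, -0.6158, -0.3835], [0.6882, 0.7214, 0.0767]], R = [[4.3589, -0.4588, -3.2118], [0.0000, 5.9824, -1.2493], [0.0000, 0.0000, 1.4572]]

c_1 = (-1, 3, 3); ‖c_1‖ = 4.3589, so q_1 = (-0.2294, 0.6882, 0.6882).
q_1·c_2 = (-0.2294)·2 + 0.6882·(-4) + 0.6882·4 = -0.4588.
u_2 = c_2 + 0.4588·q_1 = (1.8947, -3.6842, 4.3158).
‖u_2‖ = 5.9824, so q_2 = (0.3167, -0.6158, 0.7214).
q_1·c_3 = (-0.2294)·(-1) + 0.6882·(-2) + 0.6882·(-3) = -3.2118; q_2·c_3 = 0.3167·(-1) + (-0.6158)·(-2) + 0.7214·(-3) = -1.2493.
u_3 = c_3 + 3.2118·q_1 + 1.2493·q_2 = (-1.3412, -0.5588, 0.1118).
‖u_3‖ = 1.4572, so q_3 = (-0.9204, -0.3835, 0.0767).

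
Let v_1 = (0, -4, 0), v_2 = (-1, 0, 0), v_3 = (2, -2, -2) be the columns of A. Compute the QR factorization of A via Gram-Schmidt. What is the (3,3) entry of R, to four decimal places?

v_1 = (0, -4, 0); ‖v_1‖ = 4.0000, so e_1 = (0.0000, -1.0000, 0.0000).
e_1·v_2 = 0.0000·(-1) + (-1.0000)·0 + 0.0000·0 = 0.0000.
u_2 = v_2 + 0.0000·e_1 = (-1.0000, 0.0000, 0.0000).
‖u_2‖ = 1.0000, so e_2 = (-1.0000, 0.0000, 0.0000).
e_1·v_3 = 0.0000·2 + (-1.0000)·(-2) + 0.0000·(-2) = 2.0000; e_2·v_3 = (-1.0000)·2 + 0.0000·(-2) + 0.0000·(-2) = -2.0000.
u_3 = v_3 − 2.0000·e_1 + 2.0000·e_2 = (0.0000, 0.0000, -2.0000).
r_{33} = ‖u_3‖ = 2.0000.

r_{33} = 2.0000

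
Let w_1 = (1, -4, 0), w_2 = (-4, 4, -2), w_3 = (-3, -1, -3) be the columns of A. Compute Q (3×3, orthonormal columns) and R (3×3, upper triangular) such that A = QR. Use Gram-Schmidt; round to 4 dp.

w_1 = (1, -4, 0); ‖w_1‖ = 4.1231, so e_1 = (0.2425, -0.9701, 0.0000).
e_1·w_2 = 0.2425·(-4) + (-0.9701)·4 + 0.0000·(-2) = -4.8507.
u_2 = w_2 + 4.8507·e_1 = (-2.8235, -0.7059, -2.0000).
‖u_2‖ = 3.5314, so e_2 = (-0.7996, -0.1999, -0.5664).
e_1·w_3 = 0.2425·(-3) + (-0.9701)·(-1) + 0.0000·(-3) = 0.2425; e_2·w_3 = (-0.7996)·(-3) + (-0.1999)·(-1) + (-0.5664)·(-3) = 4.2976.
u_3 = w_3 − 0.2425·e_1 − 4.2976·e_2 = (0.3774, 0.0943, -0.5660).
‖u_3‖ = 0.6868, so e_3 = (0.5494, 0.1374, -0.8242).

Q = [[0.2425, -0.7996, 0.5494], [-0.9701, -0.1999, 0.1374], [0.0000, -0.5664, -0.8242]], R = [[4.1231, -4.8507, 0.2425], [0.0000, 3.5314, 4.2976], [0.0000, 0.0000, 0.6868]]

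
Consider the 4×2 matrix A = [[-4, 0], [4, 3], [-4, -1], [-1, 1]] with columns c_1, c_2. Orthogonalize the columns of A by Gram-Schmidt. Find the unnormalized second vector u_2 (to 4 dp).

u_2 = (1.2245, 1.7755, 0.2245, 1.3061)

c_1 = (-4, 4, -4, -1); ‖c_1‖ = 7.0000, so q_1 = (-0.5714, 0.5714, -0.5714, -0.1429).
q_1·c_2 = (-0.5714)·0 + 0.5714·3 + (-0.5714)·(-1) + (-0.1429)·1 = 2.1429.
u_2 = c_2 − 2.1429·q_1 = (1.2245, 1.7755, 0.2245, 1.3061).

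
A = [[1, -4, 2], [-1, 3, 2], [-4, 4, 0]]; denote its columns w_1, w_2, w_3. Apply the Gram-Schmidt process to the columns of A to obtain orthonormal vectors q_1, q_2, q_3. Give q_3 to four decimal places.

w_1 = (1, -1, -4); ‖w_1‖ = 4.2426, so q_1 = (0.2357, -0.2357, -0.9428).
q_1·w_2 = 0.2357·(-4) + (-0.2357)·3 + (-0.9428)·4 = -5.4212.
u_2 = w_2 + 5.4212·q_1 = (-2.7222, 1.7222, -1.1111).
‖u_2‖ = 3.4075, so q_2 = (-0.7989, 0.5054, -0.3261).
q_1·w_3 = 0.2357·2 + (-0.2357)·2 + (-0.9428)·0 = 0.0000; q_2·w_3 = (-0.7989)·2 + 0.5054·2 + (-0.3261)·0 = -0.5869.
u_3 = w_3 + 0.0000·q_1 + 0.5869·q_2 = (1.5311, 2.2967, -0.1914).
‖u_3‖ = 2.7669, so q_3 = (0.5534, 0.8301, -0.0692).

q_3 = (0.5534, 0.8301, -0.0692)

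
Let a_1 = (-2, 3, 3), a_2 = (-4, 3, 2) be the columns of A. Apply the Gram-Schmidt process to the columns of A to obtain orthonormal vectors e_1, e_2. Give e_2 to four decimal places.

e_2 = (-0.8577, -0.0613, -0.5105)

a_1 = (-2, 3, 3); ‖a_1‖ = 4.6904, so e_1 = (-0.4264, 0.6396, 0.6396).
e_1·a_2 = (-0.4264)·(-4) + 0.6396·3 + 0.6396·2 = 4.9036.
u_2 = a_2 − 4.9036·e_1 = (-1.9091, -0.1364, -1.1364).
‖u_2‖ = 2.2259, so e_2 = (-0.8577, -0.0613, -0.5105).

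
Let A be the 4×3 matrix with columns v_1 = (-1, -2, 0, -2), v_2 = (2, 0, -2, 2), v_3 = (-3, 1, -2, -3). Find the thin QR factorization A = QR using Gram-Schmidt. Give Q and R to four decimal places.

e_1 = v_1/‖v_1‖ = (-1, -2, 0, -2)/3.0000 = (-0.3333, -0.6667, 0.0000, -0.6667).
r_{12} = e_1·v_2 = -2.0000.
u_2 = v_2 + 2.0000·e_1 = (1.3333, -1.3333, -2.0000, 0.6667).
‖u_2‖ = 2.8284, so e_2 = (0.4714, -0.4714, -0.7071, 0.2357).
r_{13} = e_1·v_3 = 2.3333; r_{23} = e_2·v_3 = -1.1785.
u_3 = v_3 − 2.3333·e_1 + 1.1785·e_2 = (-1.6667, 2.0000, -2.8333, -1.1667).
‖u_3‖ = 4.0208, so e_3 = (-0.4145, 0.4974, -0.7047, -0.2902).

Q = [[-0.3333, 0.4714, -0.4145], [-0.6667, -0.4714, 0.4974], [0.0000, -0.7071, -0.7047], [-0.6667, 0.2357, -0.2902]], R = [[3.0000, -2.0000, 2.3333], [0.0000, 2.8284, -1.1785], [0.0000, 0.0000, 4.0208]]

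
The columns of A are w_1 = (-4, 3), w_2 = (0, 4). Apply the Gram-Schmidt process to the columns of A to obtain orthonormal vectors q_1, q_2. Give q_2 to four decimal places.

q_1 = w_1/‖w_1‖ = (-4, 3)/5.0000 = (-0.8000, 0.6000).
r_{12} = q_1·w_2 = 2.4000.
u_2 = w_2 − 2.4000·q_1 = (1.9200, 2.5600).
‖u_2‖ = 3.2000, so q_2 = (0.6000, 0.8000).

q_2 = (0.6000, 0.8000)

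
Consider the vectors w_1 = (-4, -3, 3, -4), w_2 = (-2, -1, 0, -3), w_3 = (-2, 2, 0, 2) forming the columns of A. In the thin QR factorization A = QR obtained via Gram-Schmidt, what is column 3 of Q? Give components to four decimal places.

w_1 = (-4, -3, 3, -4); ‖w_1‖ = 7.0711, so e_1 = (-0.5657, -0.4243, 0.4243, -0.5657).
e_1·w_2 = (-0.5657)·(-2) + (-0.4243)·(-1) + 0.4243·0 + (-0.5657)·(-3) = 3.2527.
u_2 = w_2 − 3.2527·e_1 = (-0.1600, 0.3800, -1.3800, -1.1600).
‖u_2‖ = 1.8493, so e_2 = (-0.0865, 0.2055, -0.7462, -0.6273).
e_1·w_3 = (-0.5657)·(-2) + (-0.4243)·2 + 0.4243·0 + (-0.5657)·2 = -0.8485; e_2·w_3 = (-0.0865)·(-2) + 0.2055·2 + (-0.7462)·0 + (-0.6273)·2 = -0.6705.
u_3 = w_3 + 0.8485·e_1 + 0.6705·e_2 = (-2.5380, 1.7778, -0.1404, 1.0994).
‖u_3‖ = 3.2910, so e_3 = (-0.7712, 0.5402, -0.0426, 0.3341).

e_3 = (-0.7712, 0.5402, -0.0426, 0.3341)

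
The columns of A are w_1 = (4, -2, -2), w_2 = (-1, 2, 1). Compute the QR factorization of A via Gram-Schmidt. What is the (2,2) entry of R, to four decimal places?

w_1 = (4, -2, -2); ‖w_1‖ = 4.8990, so q_1 = (0.8165, -0.4082, -0.4082).
q_1·w_2 = 0.8165·(-1) + (-0.4082)·2 + (-0.4082)·1 = -2.0412.
u_2 = w_2 + 2.0412·q_1 = (0.6667, 1.1667, 0.1667).
r_{22} = ‖u_2‖ = 1.3540.

r_{22} = 1.3540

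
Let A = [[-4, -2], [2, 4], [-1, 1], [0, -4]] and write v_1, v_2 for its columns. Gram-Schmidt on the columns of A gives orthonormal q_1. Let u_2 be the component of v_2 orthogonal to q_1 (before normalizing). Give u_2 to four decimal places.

u_2 = (0.8571, 2.5714, 1.7143, -4.0000)

v_1 = (-4, 2, -1, 0); ‖v_1‖ = 4.5826, so q_1 = (-0.8729, 0.4364, -0.2182, 0.0000).
q_1·v_2 = (-0.8729)·(-2) + 0.4364·4 + (-0.2182)·1 + 0.0000·(-4) = 3.2733.
u_2 = v_2 − 3.2733·q_1 = (0.8571, 2.5714, 1.7143, -4.0000).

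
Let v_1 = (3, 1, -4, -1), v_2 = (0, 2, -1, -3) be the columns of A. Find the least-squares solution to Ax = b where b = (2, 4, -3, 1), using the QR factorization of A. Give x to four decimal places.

x = (0.7475, 0.0909)

v_1 = (3, 1, -4, -1); ‖v_1‖ = 5.1962, so q_1 = (0.5774, 0.1925, -0.7698, -0.1925).
q_1·v_2 = 0.5774·0 + 0.1925·2 + (-0.7698)·(-1) + (-0.1925)·(-3) = 1.7321.
u_2 = v_2 − 1.7321·q_1 = (-1.0000, 1.6667, 0.3333, -2.6667).
‖u_2‖ = 3.3166, so q_2 = (-0.3015, 0.5025, 0.1005, -0.8040).
Qᵀb = (4.0415, 0.3015).
Back-substitute: x_2 = 0.3015/3.3166 = 0.0909.
x_1 = (4.0415 − 1.7321·0.0909)/5.1962 = 0.7475.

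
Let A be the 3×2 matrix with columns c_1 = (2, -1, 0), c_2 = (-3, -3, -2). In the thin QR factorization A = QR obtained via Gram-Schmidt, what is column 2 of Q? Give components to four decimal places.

q_2 = (-0.4005, -0.8010, -0.4450)

c_1 = (2, -1, 0); ‖c_1‖ = 2.2361, so q_1 = (0.8944, -0.4472, 0.0000).
q_1·c_2 = 0.8944·(-3) + (-0.4472)·(-3) + 0.0000·(-2) = -1.3416.
u_2 = c_2 + 1.3416·q_1 = (-1.8000, -3.6000, -2.0000).
‖u_2‖ = 4.4944, so q_2 = (-0.4005, -0.8010, -0.4450).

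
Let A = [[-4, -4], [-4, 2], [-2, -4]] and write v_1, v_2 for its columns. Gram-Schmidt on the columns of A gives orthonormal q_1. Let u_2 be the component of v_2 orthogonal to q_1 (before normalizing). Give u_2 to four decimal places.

q_1 = v_1/‖v_1‖ = (-4, -4, -2)/6.0000 = (-0.6667, -0.6667, -0.3333).
r_{12} = q_1·v_2 = 2.6667.
u_2 = v_2 − 2.6667·q_1 = (-2.2222, 3.7778, -3.1111).

u_2 = (-2.2222, 3.7778, -3.1111)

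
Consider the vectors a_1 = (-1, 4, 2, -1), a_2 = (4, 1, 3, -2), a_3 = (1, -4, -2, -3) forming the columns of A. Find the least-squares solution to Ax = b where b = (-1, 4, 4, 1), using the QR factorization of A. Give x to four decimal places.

e_1 = a_1/‖a_1‖ = (-1, 4, 2, -1)/4.6904 = (-0.2132, 0.8528, 0.4264, -0.2132).
r_{12} = e_1·a_2 = 1.7056.
u_2 = a_2 − 1.7056·e_1 = (4.3636, -0.4545, 2.2727, -1.6364).
‖u_2‖ = 5.2049, so e_2 = (0.8384, -0.0873, 0.4367, -0.3144).
r_{13} = e_1·a_3 = -3.8376; r_{23} = e_2·a_3 = 1.2576.
u_3 = a_3 + 3.8376·e_1 − 1.2576·e_2 = (-0.8725, -0.6174, -0.9128, -3.4228).
‖u_3‖ = 3.7002, so e_3 = (-0.2358, -0.1669, -0.2467, -0.9250).
Qᵀb = (5.1168, 0.2445, -2.3434).
Back-substitute: x_3 = -2.3434/3.7002 = -0.6333.
x_2 = (0.2445 − 1.2576·(-0.6333))/5.2049 = 0.2000.
x_1 = (5.1168 − 1.7056·0.2000 + 3.8376·(-0.6333))/4.6904 = 0.5000.

x = (0.5000, 0.2000, -0.6333)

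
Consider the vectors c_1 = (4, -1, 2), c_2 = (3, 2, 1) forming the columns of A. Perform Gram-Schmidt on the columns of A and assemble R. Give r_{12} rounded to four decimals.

r_{12} = 2.6186

q_1 = c_1/‖c_1‖ = (4, -1, 2)/4.5826 = (0.8729, -0.2182, 0.4364).
r_{12} = q_1·c_2 = 2.6186.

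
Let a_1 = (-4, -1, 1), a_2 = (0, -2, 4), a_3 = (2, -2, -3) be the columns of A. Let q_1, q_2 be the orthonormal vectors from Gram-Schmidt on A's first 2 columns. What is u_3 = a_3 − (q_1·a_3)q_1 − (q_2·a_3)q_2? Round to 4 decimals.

u_3 = (0.3704, -2.9630, -1.4815)

a_1 = (-4, -1, 1); ‖a_1‖ = 4.2426, so q_1 = (-0.9428, -0.2357, 0.2357).
q_1·a_2 = (-0.9428)·0 + (-0.2357)·(-2) + 0.2357·4 = 1.4142.
u_2 = a_2 − 1.4142·q_1 = (1.3333, -1.6667, 3.6667).
‖u_2‖ = 4.2426, so q_2 = (0.3143, -0.3928, 0.8642).
q_1·a_3 = (-0.9428)·2 + (-0.2357)·(-2) + 0.2357·(-3) = -2.1213; q_2·a_3 = 0.3143·2 + (-0.3928)·(-2) + 0.8642·(-3) = -1.1785.
u_3 = a_3 + 2.1213·q_1 + 1.1785·q_2 = (0.3704, -2.9630, -1.4815).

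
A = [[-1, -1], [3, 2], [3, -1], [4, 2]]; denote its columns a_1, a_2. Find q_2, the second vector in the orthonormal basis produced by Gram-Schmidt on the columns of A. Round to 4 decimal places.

q_2 = (-0.2709, 0.4004, -0.8362, 0.2591)

q_1 = a_1/‖a_1‖ = (-1, 3, 3, 4)/5.9161 = (-0.1690, 0.5071, 0.5071, 0.6761).
r_{12} = q_1·a_2 = 2.0284.
u_2 = a_2 − 2.0284·q_1 = (-0.6571, 0.9714, -2.0286, 0.6286).
‖u_2‖ = 2.4260, so q_2 = (-0.2709, 0.4004, -0.8362, 0.2591).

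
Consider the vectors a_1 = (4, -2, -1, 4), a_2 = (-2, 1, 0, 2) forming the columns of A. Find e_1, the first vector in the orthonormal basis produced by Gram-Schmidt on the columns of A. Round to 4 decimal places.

e_1 = (0.6576, -0.3288, -0.1644, 0.6576)

a_1 = (4, -2, -1, 4); ‖a_1‖ = 6.0828, so e_1 = (0.6576, -0.3288, -0.1644, 0.6576).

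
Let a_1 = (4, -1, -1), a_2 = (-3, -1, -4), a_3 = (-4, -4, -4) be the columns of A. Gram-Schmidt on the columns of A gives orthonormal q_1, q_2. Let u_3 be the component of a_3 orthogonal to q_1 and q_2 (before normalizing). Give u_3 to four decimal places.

a_1 = (4, -1, -1); ‖a_1‖ = 4.2426, so q_1 = (0.9428, -0.2357, -0.2357).
q_1·a_2 = 0.9428·(-3) + (-0.2357)·(-1) + (-0.2357)·(-4) = -1.6499.
u_2 = a_2 + 1.6499·q_1 = (-1.4444, -1.3889, -4.3889).
‖u_2‖ = 4.8247, so q_2 = (-0.2994, -0.2879, -0.9097).
q_1·a_3 = 0.9428·(-4) + (-0.2357)·(-4) + (-0.2357)·(-4) = -1.8856; q_2·a_3 = (-0.2994)·(-4) + (-0.2879)·(-4) + (-0.9097)·(-4) = 5.9877.
u_3 = a_3 + 1.8856·q_1 − 5.9877·q_2 = (-0.4296, -2.7208, 1.0024).

u_3 = (-0.4296, -2.7208, 1.0024)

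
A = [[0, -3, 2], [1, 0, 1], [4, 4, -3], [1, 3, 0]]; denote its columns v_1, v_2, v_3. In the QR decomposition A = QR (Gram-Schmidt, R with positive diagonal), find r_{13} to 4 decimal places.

q_1 = v_1/‖v_1‖ = (0, 1, 4, 1)/4.2426 = (0.0000, 0.2357, 0.9428, 0.2357).
r_{13} = q_1·v_3 = -2.5927.

r_{13} = -2.5927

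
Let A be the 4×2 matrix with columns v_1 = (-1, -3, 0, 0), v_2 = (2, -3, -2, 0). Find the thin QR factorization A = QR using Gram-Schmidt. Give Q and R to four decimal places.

v_1 = (-1, -3, 0, 0); ‖v_1‖ = 3.1623, so q_1 = (-0.3162, -0.9487, 0.0000, 0.0000).
q_1·v_2 = (-0.3162)·2 + (-0.9487)·(-3) + 0.0000·(-2) + 0.0000·0 = 2.2136.
u_2 = v_2 − 2.2136·q_1 = (2.7000, -0.9000, -2.0000, 0.0000).
‖u_2‖ = 3.4785, so q_2 = (0.7762, -0.2587, -0.5750, 0.0000).

Q = [[-0.3162, 0.7762], [-0.9487, -0.2587], [0.0000, -0.5750], [0.0000, 0.0000]], R = [[3.1623, 2.2136], [0.0000, 3.4785]]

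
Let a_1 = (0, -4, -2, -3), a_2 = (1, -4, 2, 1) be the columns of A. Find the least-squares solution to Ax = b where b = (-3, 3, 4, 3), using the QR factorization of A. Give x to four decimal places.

q_1 = a_1/‖a_1‖ = (0, -4, -2, -3)/5.3852 = (0.0000, -0.7428, -0.3714, -0.5571).
r_{12} = q_1·a_2 = 1.6713.
u_2 = a_2 − 1.6713·q_1 = (1.0000, -2.7586, 2.6207, 1.9310).
‖u_2‖ = 4.3826, so q_2 = (0.2282, -0.6295, 0.5980, 0.4406).
Qᵀb = (-5.3852, 1.1409).
Back-substitute: x_2 = 1.1409/4.3826 = 0.2603.
x_1 = (-5.3852 − 1.6713·0.2603)/5.3852 = -1.0808.

x = (-1.0808, 0.2603)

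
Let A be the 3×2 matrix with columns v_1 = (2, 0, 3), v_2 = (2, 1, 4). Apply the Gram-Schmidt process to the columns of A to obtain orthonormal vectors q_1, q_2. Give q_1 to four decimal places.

q_1 = (0.5547, 0.0000, 0.8321)

v_1 = (2, 0, 3); ‖v_1‖ = 3.6056, so q_1 = (0.5547, 0.0000, 0.8321).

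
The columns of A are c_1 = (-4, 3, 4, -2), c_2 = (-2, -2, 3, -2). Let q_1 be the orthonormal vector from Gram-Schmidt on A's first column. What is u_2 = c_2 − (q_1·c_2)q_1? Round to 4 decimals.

u_2 = (-0.4000, -3.2000, 1.4000, -1.2000)

q_1 = c_1/‖c_1‖ = (-4, 3, 4, -2)/6.7082 = (-0.5963, 0.4472, 0.5963, -0.2981).
r_{12} = q_1·c_2 = 2.6833.
u_2 = c_2 − 2.6833·q_1 = (-0.4000, -3.2000, 1.4000, -1.2000).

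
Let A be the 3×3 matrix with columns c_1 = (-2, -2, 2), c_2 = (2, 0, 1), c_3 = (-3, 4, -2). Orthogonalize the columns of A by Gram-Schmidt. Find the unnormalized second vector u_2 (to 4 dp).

u_2 = (1.6667, -0.3333, 1.3333)

c_1 = (-2, -2, 2); ‖c_1‖ = 3.4641, so q_1 = (-0.5774, -0.5774, 0.5774).
q_1·c_2 = (-0.5774)·2 + (-0.5774)·0 + 0.5774·1 = -0.5774.
u_2 = c_2 + 0.5774·q_1 = (1.6667, -0.3333, 1.3333).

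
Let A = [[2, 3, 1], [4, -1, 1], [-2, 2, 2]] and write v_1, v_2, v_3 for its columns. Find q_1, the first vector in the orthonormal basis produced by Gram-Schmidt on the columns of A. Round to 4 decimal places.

v_1 = (2, 4, -2); ‖v_1‖ = 4.8990, so q_1 = (0.4082, 0.8165, -0.4082).

q_1 = (0.4082, 0.8165, -0.4082)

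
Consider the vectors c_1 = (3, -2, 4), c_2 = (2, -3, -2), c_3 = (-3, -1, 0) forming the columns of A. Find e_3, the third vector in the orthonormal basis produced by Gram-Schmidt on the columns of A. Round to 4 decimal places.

c_1 = (3, -2, 4); ‖c_1‖ = 5.3852, so e_1 = (0.5571, -0.3714, 0.7428).
e_1·c_2 = 0.5571·2 + (-0.3714)·(-3) + 0.7428·(-2) = 0.7428.
u_2 = c_2 − 0.7428·e_1 = (1.5862, -2.7241, -2.5517).
‖u_2‖ = 4.0556, so e_2 = (0.3911, -0.6717, -0.6292).
e_1·c_3 = 0.5571·(-3) + (-0.3714)·(-1) + 0.7428·0 = -1.2999; e_2·c_3 = 0.3911·(-3) + (-0.6717)·(-1) + (-0.6292)·0 = -0.5016.
u_3 = c_3 + 1.2999·e_1 + 0.5016·e_2 = (-2.0797, -1.8197, 0.6499).
‖u_3‖ = 2.8388, so e_3 = (-0.7326, -0.6410, 0.2289).

e_3 = (-0.7326, -0.6410, 0.2289)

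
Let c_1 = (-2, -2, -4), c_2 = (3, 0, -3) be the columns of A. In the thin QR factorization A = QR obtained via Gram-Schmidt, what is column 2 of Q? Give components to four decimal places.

q_1 = c_1/‖c_1‖ = (-2, -2, -4)/4.8990 = (-0.4082, -0.4082, -0.8165).
r_{12} = q_1·c_2 = 1.2247.
u_2 = c_2 − 1.2247·q_1 = (3.5000, 0.5000, -2.0000).
‖u_2‖ = 4.0620, so q_2 = (0.8616, 0.1231, -0.4924).

q_2 = (0.8616, 0.1231, -0.4924)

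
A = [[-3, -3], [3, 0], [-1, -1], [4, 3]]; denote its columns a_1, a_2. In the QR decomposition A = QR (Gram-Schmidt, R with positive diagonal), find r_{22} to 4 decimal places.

q_1 = a_1/‖a_1‖ = (-3, 3, -1, 4)/5.9161 = (-0.5071, 0.5071, -0.1690, 0.6761).
r_{12} = q_1·a_2 = 3.7187.
u_2 = a_2 − 3.7187·q_1 = (-1.1143, -1.8857, -0.3714, 0.4857).
r_{22} = ‖u_2‖ = 2.2741.

r_{22} = 2.2741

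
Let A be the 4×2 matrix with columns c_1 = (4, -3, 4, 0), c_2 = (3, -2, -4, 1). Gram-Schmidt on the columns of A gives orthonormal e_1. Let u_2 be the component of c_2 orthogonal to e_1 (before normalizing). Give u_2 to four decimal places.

c_1 = (4, -3, 4, 0); ‖c_1‖ = 6.4031, so e_1 = (0.6247, -0.4685, 0.6247, 0.0000).
e_1·c_2 = 0.6247·3 + (-0.4685)·(-2) + 0.6247·(-4) + 0.0000·1 = 0.3123.
u_2 = c_2 − 0.3123·e_1 = (2.8049, -1.8537, -4.1951, 1.0000).

u_2 = (2.8049, -1.8537, -4.1951, 1.0000)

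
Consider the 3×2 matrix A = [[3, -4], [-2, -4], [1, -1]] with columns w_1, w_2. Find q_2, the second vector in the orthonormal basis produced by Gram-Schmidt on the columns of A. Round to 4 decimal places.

w_1 = (3, -2, 1); ‖w_1‖ = 3.7417, so q_1 = (0.8018, -0.5345, 0.2673).
q_1·w_2 = 0.8018·(-4) + (-0.5345)·(-4) + 0.2673·(-1) = -1.3363.
u_2 = w_2 + 1.3363·q_1 = (-2.9286, -4.7143, -0.6429).
‖u_2‖ = 5.5870, so q_2 = (-0.5242, -0.8438, -0.1151).

q_2 = (-0.5242, -0.8438, -0.1151)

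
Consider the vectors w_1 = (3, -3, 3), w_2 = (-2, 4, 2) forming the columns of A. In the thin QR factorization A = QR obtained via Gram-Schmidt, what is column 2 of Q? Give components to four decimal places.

w_1 = (3, -3, 3); ‖w_1‖ = 5.1962, so e_1 = (0.5774, -0.5774, 0.5774).
e_1·w_2 = 0.5774·(-2) + (-0.5774)·4 + 0.5774·2 = -2.3094.
u_2 = w_2 + 2.3094·e_1 = (-0.6667, 2.6667, 3.3333).
‖u_2‖ = 4.3205, so e_2 = (-0.1543, 0.6172, 0.7715).

e_2 = (-0.1543, 0.6172, 0.7715)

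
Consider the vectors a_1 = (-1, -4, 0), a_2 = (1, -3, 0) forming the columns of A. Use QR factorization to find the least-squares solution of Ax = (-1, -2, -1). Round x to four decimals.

x = (0.7143, -0.2857)

a_1 = (-1, -4, 0); ‖a_1‖ = 4.1231, so e_1 = (-0.2425, -0.9701, 0.0000).
e_1·a_2 = (-0.2425)·1 + (-0.9701)·(-3) + 0.0000·0 = 2.6679.
u_2 = a_2 − 2.6679·e_1 = (1.6471, -0.4118, 0.0000).
‖u_2‖ = 1.6977, so e_2 = (0.9701, -0.2425, 0.0000).
Qᵀb = (2.1828, -0.4851).
Back-substitute: x_2 = -0.4851/1.6977 = -0.2857.
x_1 = (2.1828 − 2.6679·(-0.2857))/4.1231 = 0.7143.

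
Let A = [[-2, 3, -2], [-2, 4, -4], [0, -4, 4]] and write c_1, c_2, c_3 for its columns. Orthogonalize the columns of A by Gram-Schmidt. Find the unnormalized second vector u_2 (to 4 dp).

u_2 = (-0.5000, 0.5000, -4.0000)

c_1 = (-2, -2, 0); ‖c_1‖ = 2.8284, so e_1 = (-0.7071, -0.7071, 0.0000).
e_1·c_2 = (-0.7071)·3 + (-0.7071)·4 + 0.0000·(-4) = -4.9497.
u_2 = c_2 + 4.9497·e_1 = (-0.5000, 0.5000, -4.0000).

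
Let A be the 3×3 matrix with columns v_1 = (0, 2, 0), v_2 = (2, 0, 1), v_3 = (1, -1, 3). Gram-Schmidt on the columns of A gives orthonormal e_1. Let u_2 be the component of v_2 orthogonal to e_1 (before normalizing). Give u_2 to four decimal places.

v_1 = (0, 2, 0); ‖v_1‖ = 2.0000, so e_1 = (0.0000, 1.0000, 0.0000).
e_1·v_2 = 0.0000·2 + 1.0000·0 + 0.0000·1 = 0.0000.
u_2 = v_2 + 0.0000·e_1 = (2.0000, 0.0000, 1.0000).

u_2 = (2.0000, 0.0000, 1.0000)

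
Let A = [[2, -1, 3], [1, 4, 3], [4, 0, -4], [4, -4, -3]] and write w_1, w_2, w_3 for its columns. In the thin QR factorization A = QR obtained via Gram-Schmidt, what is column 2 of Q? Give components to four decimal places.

q_2 = (-0.0462, 0.8319, 0.2876, -0.4724)

w_1 = (2, 1, 4, 4); ‖w_1‖ = 6.0828, so q_1 = (0.3288, 0.1644, 0.6576, 0.6576).
q_1·w_2 = 0.3288·(-1) + 0.1644·4 + 0.6576·0 + 0.6576·(-4) = -2.3016.
u_2 = w_2 + 2.3016·q_1 = (-0.2432, 4.3784, 1.5135, -2.4865).
‖u_2‖ = 5.2633, so q_2 = (-0.0462, 0.8319, 0.2876, -0.4724).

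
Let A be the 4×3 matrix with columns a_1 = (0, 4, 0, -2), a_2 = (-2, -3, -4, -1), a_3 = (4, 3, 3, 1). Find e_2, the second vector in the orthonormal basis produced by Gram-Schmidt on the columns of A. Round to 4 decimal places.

e_2 = (-0.4000, -0.2000, -0.8000, -0.4000)

a_1 = (0, 4, 0, -2); ‖a_1‖ = 4.4721, so e_1 = (0.0000, 0.8944, 0.0000, -0.4472).
e_1·a_2 = 0.0000·(-2) + 0.8944·(-3) + 0.0000·(-4) + (-0.4472)·(-1) = -2.2361.
u_2 = a_2 + 2.2361·e_1 = (-2.0000, -1.0000, -4.0000, -2.0000).
‖u_2‖ = 5.0000, so e_2 = (-0.4000, -0.2000, -0.8000, -0.4000).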